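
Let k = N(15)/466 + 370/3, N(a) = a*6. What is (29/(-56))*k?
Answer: -357715/5592 ≈ -63.969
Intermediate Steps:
N(a) = 6*a
k = 86345/699 (k = (6*15)/466 + 370/3 = 90*(1/466) + 370*(1/3) = 45/233 + 370/3 = 86345/699 ≈ 123.53)
(29/(-56))*k = (29/(-56))*(86345/699) = (29*(-1/56))*(86345/699) = -29/56*86345/699 = -357715/5592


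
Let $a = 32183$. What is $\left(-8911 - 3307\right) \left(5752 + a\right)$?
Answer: $-463489830$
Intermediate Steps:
$\left(-8911 - 3307\right) \left(5752 + a\right) = \left(-8911 - 3307\right) \left(5752 + 32183\right) = \left(-12218\right) 37935 = -463489830$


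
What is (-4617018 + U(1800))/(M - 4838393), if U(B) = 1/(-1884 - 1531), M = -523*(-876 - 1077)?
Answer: 15767116471/13034966210 ≈ 1.2096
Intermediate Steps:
M = 1021419 (M = -523*(-1953) = 1021419)
U(B) = -1/3415 (U(B) = 1/(-3415) = -1/3415)
(-4617018 + U(1800))/(M - 4838393) = (-4617018 - 1/3415)/(1021419 - 4838393) = -15767116471/3415/(-3816974) = -15767116471/3415*(-1/3816974) = 15767116471/13034966210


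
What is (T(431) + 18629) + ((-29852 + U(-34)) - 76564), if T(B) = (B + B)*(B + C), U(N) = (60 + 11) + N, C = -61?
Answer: 231190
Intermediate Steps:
U(N) = 71 + N
T(B) = 2*B*(-61 + B) (T(B) = (B + B)*(B - 61) = (2*B)*(-61 + B) = 2*B*(-61 + B))
(T(431) + 18629) + ((-29852 + U(-34)) - 76564) = (2*431*(-61 + 431) + 18629) + ((-29852 + (71 - 34)) - 76564) = (2*431*370 + 18629) + ((-29852 + 37) - 76564) = (318940 + 18629) + (-29815 - 76564) = 337569 - 106379 = 231190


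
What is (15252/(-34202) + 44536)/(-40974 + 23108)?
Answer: -380801255/152763233 ≈ -2.4928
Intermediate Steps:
(15252/(-34202) + 44536)/(-40974 + 23108) = (15252*(-1/34202) + 44536)/(-17866) = (-7626/17101 + 44536)*(-1/17866) = (761602510/17101)*(-1/17866) = -380801255/152763233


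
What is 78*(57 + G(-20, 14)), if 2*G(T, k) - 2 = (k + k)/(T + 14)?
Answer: 4342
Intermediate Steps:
G(T, k) = 1 + k/(14 + T) (G(T, k) = 1 + ((k + k)/(T + 14))/2 = 1 + ((2*k)/(14 + T))/2 = 1 + (2*k/(14 + T))/2 = 1 + k/(14 + T))
78*(57 + G(-20, 14)) = 78*(57 + (14 - 20 + 14)/(14 - 20)) = 78*(57 + 8/(-6)) = 78*(57 - 1/6*8) = 78*(57 - 4/3) = 78*(167/3) = 4342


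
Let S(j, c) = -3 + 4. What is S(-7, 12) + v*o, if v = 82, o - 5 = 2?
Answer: 575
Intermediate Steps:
o = 7 (o = 5 + 2 = 7)
S(j, c) = 1
S(-7, 12) + v*o = 1 + 82*7 = 1 + 574 = 575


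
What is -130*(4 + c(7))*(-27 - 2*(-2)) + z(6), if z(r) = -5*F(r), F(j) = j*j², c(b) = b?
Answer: 31810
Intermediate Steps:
F(j) = j³
z(r) = -5*r³
-130*(4 + c(7))*(-27 - 2*(-2)) + z(6) = -130*(4 + 7)*(-27 - 2*(-2)) - 5*6³ = -1430*(-27 + 4) - 5*216 = -1430*(-23) - 1080 = -130*(-253) - 1080 = 32890 - 1080 = 31810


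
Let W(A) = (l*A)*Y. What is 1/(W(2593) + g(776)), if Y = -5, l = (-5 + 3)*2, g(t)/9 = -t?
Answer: 1/44876 ≈ 2.2284e-5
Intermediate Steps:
g(t) = -9*t (g(t) = 9*(-t) = -9*t)
l = -4 (l = -2*2 = -4)
W(A) = 20*A (W(A) = -4*A*(-5) = 20*A)
1/(W(2593) + g(776)) = 1/(20*2593 - 9*776) = 1/(51860 - 6984) = 1/44876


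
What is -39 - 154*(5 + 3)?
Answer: -1271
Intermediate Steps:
-39 - 154*(5 + 3) = -39 - 154*8 = -39 - 77*16 = -39 - 1232 = -1271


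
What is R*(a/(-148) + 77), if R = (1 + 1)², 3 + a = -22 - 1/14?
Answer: 159895/518 ≈ 308.68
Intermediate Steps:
a = -351/14 (a = -3 + (-22 - 1/14) = -3 - 309/14 = -351/14 ≈ -25.071)
R = 4 (R = 2² = 4)
R*(a/(-148) + 77) = 4*(-351/14/(-148) + 77) = 4*(-351/14*(-1/148) + 77) = 4*(351/2072 + 77) = 4*(159895/2072) = 159895/518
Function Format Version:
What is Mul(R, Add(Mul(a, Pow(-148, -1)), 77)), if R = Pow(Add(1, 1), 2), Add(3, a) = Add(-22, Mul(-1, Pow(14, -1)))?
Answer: Rational(159895, 518) ≈ 308.68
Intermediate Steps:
a = Rational(-351, 14) (a = Add(-3, Add(-22, Mul(-1, Pow(14, -1)))) = Add(-3, Add(-22, Mul(-1, Rational(1, 14)))) = Add(-3, Add(-22, Rational(-1, 14))) = Add(-3, Rational(-309, 14)) = Rational(-351, 14) ≈ -25.071)
R = 4 (R = Pow(2, 2) = 4)
Mul(R, Add(Mul(a, Pow(-148, -1)), 77)) = Mul(4, Add(Mul(Rational(-351, 14), Pow(-148, -1)), 77)) = Mul(4, Add(Mul(Rational(-351, 14), Rational(-1, 148)), 77)) = Mul(4, Add(Rational(351, 2072), 77)) = Mul(4, Rational(159895, 2072)) = Rational(159895, 518)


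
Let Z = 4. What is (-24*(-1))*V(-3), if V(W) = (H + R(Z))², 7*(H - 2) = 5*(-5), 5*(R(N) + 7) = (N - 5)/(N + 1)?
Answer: 54505176/30625 ≈ 1779.8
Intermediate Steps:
R(N) = -7 + (-5 + N)/(5*(1 + N)) (R(N) = -7 + ((N - 5)/(N + 1))/5 = -7 + ((-5 + N)/(1 + N))/5 = -7 + (-5 + N)/(5*(1 + N)))
H = -11/7 (H = 2 + (5*(-5))/7 = 2 + (⅐)*(-25) = 2 - 25/7 = -11/7 ≈ -1.5714)
V(W) = 2271049/30625 (V(W) = (-11/7 + 2*(-20 - 17*4)/(5*(1 + 4)))² = (-11/7 + (⅖)*(-20 - 68)/5)² = (-11/7 + (⅖)*(⅕)*(-88))² = (-11/7 - 176/25)² = (-1507/175)² = 2271049/30625)
(-24*(-1))*V(-3) = -24*(-1)*(2271049/30625) = 24*(2271049/30625) = 54505176/30625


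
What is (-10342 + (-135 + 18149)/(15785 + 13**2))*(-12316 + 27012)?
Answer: -1212260210392/7977 ≈ -1.5197e+8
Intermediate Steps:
(-10342 + (-135 + 18149)/(15785 + 13**2))*(-12316 + 27012) = (-10342 + 18014/(15785 + 169))*14696 = (-10342 + 18014/15954)*14696 = (-10342 + 18014*(1/15954))*14696 = (-10342 + 9007/7977)*14696 = -82489127/7977*14696 = -1212260210392/7977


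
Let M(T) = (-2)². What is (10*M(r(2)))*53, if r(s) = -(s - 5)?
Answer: 2120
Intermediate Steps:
r(s) = 5 - s (r(s) = -(-5 + s) = 5 - s)
M(T) = 4
(10*M(r(2)))*53 = (10*4)*53 = 40*53 = 2120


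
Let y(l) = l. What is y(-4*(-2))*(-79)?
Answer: -632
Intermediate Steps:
y(-4*(-2))*(-79) = -4*(-2)*(-79) = 8*(-79) = -632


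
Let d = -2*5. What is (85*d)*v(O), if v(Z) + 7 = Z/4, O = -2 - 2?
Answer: 6800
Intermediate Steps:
d = -10
O = -4
v(Z) = -7 + Z/4
(85*d)*v(O) = (85*(-10))*(-7 + (1/4)*(-4)) = -850*(-7 - 1) = -850*(-8) = 6800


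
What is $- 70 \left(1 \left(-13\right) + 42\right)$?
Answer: $-2030$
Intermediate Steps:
$- 70 \left(1 \left(-13\right) + 42\right) = - 70 \left(-13 + 42\right) = \left(-70\right) 29 = -2030$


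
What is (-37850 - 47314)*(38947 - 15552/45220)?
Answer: -37497023374308/11305 ≈ -3.3169e+9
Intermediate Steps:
(-37850 - 47314)*(38947 - 15552/45220) = -85164*(38947 - 15552*1/45220) = -85164*(38947 - 3888/11305) = -85164*440291947/11305 = -37497023374308/11305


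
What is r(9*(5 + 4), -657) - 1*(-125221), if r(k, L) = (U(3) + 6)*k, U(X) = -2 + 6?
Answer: 126031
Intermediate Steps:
U(X) = 4
r(k, L) = 10*k (r(k, L) = (4 + 6)*k = 10*k)
r(9*(5 + 4), -657) - 1*(-125221) = 10*(9*(5 + 4)) - 1*(-125221) = 10*(9*9) + 125221 = 10*81 + 125221 = 810 + 125221 = 126031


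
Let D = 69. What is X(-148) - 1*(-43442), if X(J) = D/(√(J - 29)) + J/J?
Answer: 43443 - 23*I*√177/59 ≈ 43443.0 - 5.1864*I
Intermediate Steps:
X(J) = 1 + 69/√(-29 + J) (X(J) = 69/(√(J - 29)) + J/J = 69/(√(-29 + J)) + 1 = 69/√(-29 + J) + 1 = 1 + 69/√(-29 + J))
X(-148) - 1*(-43442) = (1 + 69/√(-29 - 148)) - 1*(-43442) = (1 + 69/√(-177)) + 43442 = (1 + 69*(-I*√177/177)) + 43442 = (1 - 23*I*√177/59) + 43442 = 43443 - 23*I*√177/59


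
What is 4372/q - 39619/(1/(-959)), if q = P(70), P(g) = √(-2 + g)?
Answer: 37994621 + 2186*√17/17 ≈ 3.7995e+7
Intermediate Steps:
q = 2*√17 (q = √(-2 + 70) = √68 = 2*√17 ≈ 8.2462)
4372/q - 39619/(1/(-959)) = 4372/((2*√17)) - 39619/(1/(-959)) = 4372*(√17/34) - 39619/(-1/959) = 2186*√17/17 - 39619*(-959) = 2186*√17/17 + 37994621 = 37994621 + 2186*√17/17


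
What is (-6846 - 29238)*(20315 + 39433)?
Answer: -2155946832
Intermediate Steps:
(-6846 - 29238)*(20315 + 39433) = -36084*59748 = -2155946832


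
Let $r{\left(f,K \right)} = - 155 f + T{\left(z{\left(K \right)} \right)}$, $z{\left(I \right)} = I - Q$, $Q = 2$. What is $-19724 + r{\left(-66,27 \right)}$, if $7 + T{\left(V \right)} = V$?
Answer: $-9476$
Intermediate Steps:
$z{\left(I \right)} = -2 + I$ ($z{\left(I \right)} = I - 2 = -2 + I$)
$T{\left(V \right)} = -7 + V$
$r{\left(f,K \right)} = -9 + K - 155 f$ ($r{\left(f,K \right)} = - 155 f + \left(-7 + \left(-2 + K\right)\right) = - 155 f + \left(-9 + K\right) = -9 + K - 155 f$)
$-19724 + r{\left(-66,27 \right)} = -19724 - -10248 = -19724 + \left(-9 + 27 + 10230\right) = -19724 + 10248 = -9476$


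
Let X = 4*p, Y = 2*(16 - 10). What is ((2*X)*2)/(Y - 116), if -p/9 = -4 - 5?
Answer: -162/13 ≈ -12.462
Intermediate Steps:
p = 81 (p = -9*(-4 - 5) = -9*(-9) = 81)
Y = 12 (Y = 2*6 = 12)
X = 324 (X = 4*81 = 324)
((2*X)*2)/(Y - 116) = ((2*324)*2)/(12 - 116) = (648*2)/(-104) = 1296*(-1/104) = -162/13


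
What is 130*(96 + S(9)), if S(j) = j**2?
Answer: 23010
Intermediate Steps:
130*(96 + S(9)) = 130*(96 + 9**2) = 130*(96 + 81) = 130*177 = 23010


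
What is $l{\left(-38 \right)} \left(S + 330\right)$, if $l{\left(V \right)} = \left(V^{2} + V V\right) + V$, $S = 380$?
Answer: $2023500$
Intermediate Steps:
$l{\left(V \right)} = V + 2 V^{2}$ ($l{\left(V \right)} = \left(V^{2} + V^{2}\right) + V = 2 V^{2} + V = V + 2 V^{2}$)
$l{\left(-38 \right)} \left(S + 330\right) = - 38 \left(1 + 2 \left(-38\right)\right) \left(380 + 330\right) = - 38 \left(1 - 76\right) 710 = \left(-38\right) \left(-75\right) 710 = 2850 \cdot 710 = 2023500$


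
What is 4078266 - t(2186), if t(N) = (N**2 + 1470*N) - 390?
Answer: -3913360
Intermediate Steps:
t(N) = -390 + N**2 + 1470*N
4078266 - t(2186) = 4078266 - (-390 + 2186**2 + 1470*2186) = 4078266 - (-390 + 4778596 + 3213420) = 4078266 - 1*7991626 = 4078266 - 7991626 = -3913360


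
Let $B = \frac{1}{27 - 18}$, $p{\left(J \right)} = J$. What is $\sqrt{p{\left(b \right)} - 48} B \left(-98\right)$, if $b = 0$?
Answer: $- \frac{392 i \sqrt{3}}{9} \approx - 75.44 i$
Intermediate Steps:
$B = \frac{1}{9} \approx 0.11111$
$\sqrt{p{\left(b \right)} - 48} B \left(-98\right) = \sqrt{0 - 48} \cdot \frac{1}{9} \left(-98\right) = \sqrt{-48} \cdot \frac{1}{9} \left(-98\right) = 4 i \sqrt{3} \cdot \frac{1}{9} \left(-98\right) = \frac{4 i \sqrt{3}}{9} \left(-98\right) = - \frac{392 i \sqrt{3}}{9}$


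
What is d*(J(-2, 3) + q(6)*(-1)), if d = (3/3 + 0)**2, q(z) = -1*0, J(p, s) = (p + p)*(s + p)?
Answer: -4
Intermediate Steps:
J(p, s) = 2*p*(p + s) (J(p, s) = (2*p)*(p + s) = 2*p*(p + s))
q(z) = 0
d = 1 (d = (3*(1/3) + 0)**2 = (1 + 0)**2 = 1**2 = 1)
d*(J(-2, 3) + q(6)*(-1)) = 1*(2*(-2)*(-2 + 3) + 0*(-1)) = 1*(2*(-2)*1 + 0) = 1*(-4 + 0) = 1*(-4) = -4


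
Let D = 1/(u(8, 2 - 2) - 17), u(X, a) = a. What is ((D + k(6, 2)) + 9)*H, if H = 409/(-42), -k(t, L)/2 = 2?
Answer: -818/17 ≈ -48.118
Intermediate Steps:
k(t, L) = -4 (k(t, L) = -2*2 = -4)
D = -1/17 (D = 1/((2 - 2) - 17) = 1/(0 - 17) = 1/(-17) = -1/17 ≈ -0.058824)
H = -409/42 (H = 409*(-1/42) = -409/42 ≈ -9.7381)
((D + k(6, 2)) + 9)*H = ((-1/17 - 4) + 9)*(-409/42) = (-69/17 + 9)*(-409/42) = (84/17)*(-409/42) = -818/17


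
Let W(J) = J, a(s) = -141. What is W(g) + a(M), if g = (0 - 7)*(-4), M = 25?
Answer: -113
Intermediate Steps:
g = 28 (g = -7*(-4) = 28)
W(g) + a(M) = 28 - 141 = -113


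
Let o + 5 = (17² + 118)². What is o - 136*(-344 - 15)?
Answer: 214468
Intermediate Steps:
o = 165644 (o = -5 + (17² + 118)² = -5 + (289 + 118)² = -5 + 407² = -5 + 165649 = 165644)
o - 136*(-344 - 15) = 165644 - 136*(-344 - 15) = 165644 - 136*(-359) = 165644 + 48824 = 214468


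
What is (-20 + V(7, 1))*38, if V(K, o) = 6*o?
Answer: -532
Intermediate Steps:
(-20 + V(7, 1))*38 = (-20 + 6*1)*38 = (-20 + 6)*38 = -14*38 = -532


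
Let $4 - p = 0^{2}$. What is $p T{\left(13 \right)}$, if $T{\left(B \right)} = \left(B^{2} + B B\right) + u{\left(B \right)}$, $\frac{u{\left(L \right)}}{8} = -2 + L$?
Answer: $1704$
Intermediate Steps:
$u{\left(L \right)} = -16 + 8 L$ ($u{\left(L \right)} = 8 \left(-2 + L\right) = -16 + 8 L$)
$T{\left(B \right)} = -16 + 2 B^{2} + 8 B$ ($T{\left(B \right)} = \left(B^{2} + B B\right) + \left(-16 + 8 B\right) = \left(B^{2} + B^{2}\right) + \left(-16 + 8 B\right) = 2 B^{2} + \left(-16 + 8 B\right) = -16 + 2 B^{2} + 8 B$)
$p = 4$ ($p = 4 - 0^{2} = 4 - 0 = 4 + 0 = 4$)
$p T{\left(13 \right)} = 4 \left(-16 + 2 \cdot 13^{2} + 8 \cdot 13\right) = 4 \left(-16 + 2 \cdot 169 + 104\right) = 4 \left(-16 + 338 + 104\right) = 4 \cdot 426 = 1704$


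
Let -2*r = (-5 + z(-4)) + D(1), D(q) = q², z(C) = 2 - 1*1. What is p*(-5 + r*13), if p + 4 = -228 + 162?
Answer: -1015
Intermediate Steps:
z(C) = 1 (z(C) = 2 - 1 = 1)
p = -70 (p = -4 + (-228 + 162) = -4 - 66 = -70)
r = 3/2 (r = -((-5 + 1) + 1²)/2 = -(-4 + 1)/2 = -½*(-3) = 3/2 ≈ 1.5000)
p*(-5 + r*13) = -70*(-5 + (3/2)*13) = -70*(-5 + 39/2) = -70*29/2 = -1015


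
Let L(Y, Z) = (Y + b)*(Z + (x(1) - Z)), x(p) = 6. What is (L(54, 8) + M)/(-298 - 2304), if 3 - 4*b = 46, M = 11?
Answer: -541/5204 ≈ -0.10396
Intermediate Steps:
b = -43/4 (b = 3/4 - 1/4*46 = 3/4 - 23/2 = -43/4 ≈ -10.750)
L(Y, Z) = -129/2 + 6*Y (L(Y, Z) = (Y - 43/4)*(Z + (6 - Z)) = (-43/4 + Y)*6 = -129/2 + 6*Y)
(L(54, 8) + M)/(-298 - 2304) = ((-129/2 + 6*54) + 11)/(-298 - 2304) = ((-129/2 + 324) + 11)/(-2602) = (519/2 + 11)*(-1/2602) = (541/2)*(-1/2602) = -541/5204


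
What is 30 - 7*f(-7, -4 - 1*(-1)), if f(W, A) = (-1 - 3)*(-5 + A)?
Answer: -194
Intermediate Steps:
f(W, A) = 20 - 4*A (f(W, A) = -4*(-5 + A) = 20 - 4*A)
30 - 7*f(-7, -4 - 1*(-1)) = 30 - 7*(20 - 4*(-4 - 1*(-1))) = 30 - 7*(20 - 4*(-4 + 1)) = 30 - 7*(20 - 4*(-3)) = 30 - 7*(20 + 12) = 30 - 7*32 = 30 - 224 = -194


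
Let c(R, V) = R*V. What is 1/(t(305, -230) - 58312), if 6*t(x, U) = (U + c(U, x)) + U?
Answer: -3/210241 ≈ -1.4269e-5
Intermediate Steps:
t(x, U) = U/3 + U*x/6 (t(x, U) = ((U + U*x) + U)/6 = (2*U + U*x)/6 = U/3 + U*x/6)
1/(t(305, -230) - 58312) = 1/((1/6)*(-230)*(2 + 305) - 58312) = 1/((1/6)*(-230)*307 - 58312) = 1/(-35305/3 - 58312) = 1/(-210241/3) = -3/210241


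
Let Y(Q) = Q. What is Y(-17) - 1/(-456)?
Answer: -7751/456 ≈ -16.998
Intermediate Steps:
Y(-17) - 1/(-456) = -17 - 1/(-456) = -17 - 1*(-1/456) = -17 + 1/456 = -7751/456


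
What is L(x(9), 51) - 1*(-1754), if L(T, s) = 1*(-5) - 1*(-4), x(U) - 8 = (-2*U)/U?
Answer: 1753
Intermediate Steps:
x(U) = 6 (x(U) = 8 + (-2*U)/U = 8 - 2 = 6)
L(T, s) = -1 (L(T, s) = -5 + 4 = -1)
L(x(9), 51) - 1*(-1754) = -1 - 1*(-1754) = -1 + 1754 = 1753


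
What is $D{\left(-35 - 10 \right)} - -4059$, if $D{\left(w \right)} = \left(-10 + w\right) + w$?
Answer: $3959$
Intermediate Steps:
$D{\left(w \right)} = -10 + 2 w$
$D{\left(-35 - 10 \right)} - -4059 = \left(-10 + 2 \left(-35 - 10\right)\right) - -4059 = \left(-10 + 2 \left(-45\right)\right) + 4059 = \left(-10 - 90\right) + 4059 = -100 + 4059 = 3959$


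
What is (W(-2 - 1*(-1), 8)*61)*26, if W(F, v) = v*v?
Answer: 101504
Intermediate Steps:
W(F, v) = v²
(W(-2 - 1*(-1), 8)*61)*26 = (8²*61)*26 = (64*61)*26 = 3904*26 = 101504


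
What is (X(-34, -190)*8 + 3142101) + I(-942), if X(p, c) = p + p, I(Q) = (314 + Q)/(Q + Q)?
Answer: 9424672/3 ≈ 3.1416e+6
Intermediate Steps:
I(Q) = (314 + Q)/(2*Q) (I(Q) = (314 + Q)/((2*Q)) = (314 + Q)*(1/(2*Q)) = (314 + Q)/(2*Q))
X(p, c) = 2*p
(X(-34, -190)*8 + 3142101) + I(-942) = ((2*(-34))*8 + 3142101) + (½)*(314 - 942)/(-942) = (-68*8 + 3142101) + (½)*(-1/942)*(-628) = (-544 + 3142101) + ⅓ = 3141557 + ⅓ = 9424672/3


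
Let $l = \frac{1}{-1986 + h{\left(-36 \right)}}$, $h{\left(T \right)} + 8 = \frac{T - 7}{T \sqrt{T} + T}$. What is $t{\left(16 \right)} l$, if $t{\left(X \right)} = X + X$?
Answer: $- \frac{3059671680}{190652706697} + \frac{297216 i}{190652706697} \approx -0.016048 + 1.5589 \cdot 10^{-6} i$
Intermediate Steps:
$h{\left(T \right)} = -8 + \frac{-7 + T}{T + T^{\frac{3}{2}}}$ ($h{\left(T \right)} = -8 + \frac{T - 7}{T \sqrt{T} + T} = -8 + \frac{-7 + T}{T^{\frac{3}{2}} + T} = -8 + \frac{-7 + T}{T + T^{\frac{3}{2}}}$)
$l = \frac{1}{-1986 + \frac{\left(-36 + 216 i\right) \left(245 + 1728 i\right)}{47952}}$ ($l = \frac{1}{-1986 + \frac{-7 - 8 \left(-36\right)^{\frac{3}{2}} - -252}{-36 + \left(-36\right)^{\frac{3}{2}}}} = \frac{1}{-1986 + \frac{-7 - 8 \left(- 216 i\right) + 252}{-36 - 216 i}} = \frac{1}{-1986 + \frac{-36 + 216 i}{47952} \left(-7 + 1728 i + 252\right)} = \frac{1}{-1986 + \frac{-36 + 216 i}{47952} \left(245 + 1728 i\right)} = \frac{1}{-1986 + \frac{\left(-36 + 216 i\right) \left(245 + 1728 i\right)}{47952}} \approx -0.00050151 + 4.9 \cdot 10^{-8} i$)
$t{\left(X \right)} = 2 X$
$t{\left(16 \right)} l = 2 \cdot 16 \left(- \frac{95614740}{190652706697} + \frac{9288 i}{190652706697}\right) = 32 \left(- \frac{95614740}{190652706697} + \frac{9288 i}{190652706697}\right) = - \frac{3059671680}{190652706697} + \frac{297216 i}{190652706697}$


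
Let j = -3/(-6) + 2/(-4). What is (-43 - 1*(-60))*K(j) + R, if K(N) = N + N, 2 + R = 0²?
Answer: -2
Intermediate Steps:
R = -2 (R = -2 + 0² = -2 + 0 = -2)
j = 0 (j = -3*(-⅙) + 2*(-¼) = ½ - ½ = 0)
K(N) = 2*N
(-43 - 1*(-60))*K(j) + R = (-43 - 1*(-60))*(2*0) - 2 = (-43 + 60)*0 - 2 = 17*0 - 2 = 0 - 2 = -2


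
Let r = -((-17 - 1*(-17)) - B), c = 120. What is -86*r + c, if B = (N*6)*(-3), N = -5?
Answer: -7620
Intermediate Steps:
B = 90 (B = -5*6*(-3) = -30*(-3) = 90)
r = 90 (r = -((-17 - 1*(-17)) - 1*90) = -((-17 + 17) - 90) = -(0 - 90) = -1*(-90) = 90)
-86*r + c = -86*90 + 120 = -7740 + 120 = -7620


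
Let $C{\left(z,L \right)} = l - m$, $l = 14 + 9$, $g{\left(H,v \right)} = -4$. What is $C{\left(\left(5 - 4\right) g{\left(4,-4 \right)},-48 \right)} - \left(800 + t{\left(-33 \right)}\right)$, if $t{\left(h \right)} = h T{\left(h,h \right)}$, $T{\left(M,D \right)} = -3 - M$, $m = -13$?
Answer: $226$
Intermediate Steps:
$l = 23$
$t{\left(h \right)} = h \left(-3 - h\right)$
$C{\left(z,L \right)} = 36$ ($C{\left(z,L \right)} = 23 - -13 = 23 + 13 = 36$)
$C{\left(\left(5 - 4\right) g{\left(4,-4 \right)},-48 \right)} - \left(800 + t{\left(-33 \right)}\right) = 36 - \left(800 - - 33 \left(3 - 33\right)\right) = 36 - \left(800 - \left(-33\right) \left(-30\right)\right) = 36 - \left(800 - 990\right) = 36 - -190 = 36 + 190 = 226$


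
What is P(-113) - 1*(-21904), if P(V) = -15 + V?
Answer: 21776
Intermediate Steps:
P(-113) - 1*(-21904) = (-15 - 113) - 1*(-21904) = -128 + 21904 = 21776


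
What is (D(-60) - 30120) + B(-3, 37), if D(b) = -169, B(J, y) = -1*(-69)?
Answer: -30220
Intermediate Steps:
B(J, y) = 69
(D(-60) - 30120) + B(-3, 37) = (-169 - 30120) + 69 = -30289 + 69 = -30220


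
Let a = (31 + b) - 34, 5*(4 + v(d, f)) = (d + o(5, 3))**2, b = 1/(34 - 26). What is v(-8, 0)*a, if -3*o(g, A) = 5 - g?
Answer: -253/10 ≈ -25.300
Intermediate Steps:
o(g, A) = -5/3 + g/3 (o(g, A) = -(5 - g)/3 = -5/3 + g/3)
b = 1/8 ≈ 0.12500
v(d, f) = -4 + d**2/5 (v(d, f) = -4 + (d + (-5/3 + (1/3)*5))**2/5 = -4 + (d + (-5/3 + 5/3))**2/5 = -4 + (d + 0)**2/5 = -4 + d**2/5)
a = -23/8 (a = (31 + 1/8) - 34 = 249/8 - 34 = -23/8 ≈ -2.8750)
v(-8, 0)*a = (-4 + (1/5)*(-8)**2)*(-23/8) = (-4 + (1/5)*64)*(-23/8) = (-4 + 64/5)*(-23/8) = (44/5)*(-23/8) = -253/10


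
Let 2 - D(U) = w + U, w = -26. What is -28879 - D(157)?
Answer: -28750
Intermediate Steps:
D(U) = 28 - U (D(U) = 2 - (-26 + U) = 2 + (26 - U) = 28 - U)
-28879 - D(157) = -28879 - (28 - 1*157) = -28879 - (28 - 157) = -28879 - 1*(-129) = -28879 + 129 = -28750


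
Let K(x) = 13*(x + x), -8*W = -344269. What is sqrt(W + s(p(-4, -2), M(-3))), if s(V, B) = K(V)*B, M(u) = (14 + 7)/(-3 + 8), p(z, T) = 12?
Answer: sqrt(17737610)/20 ≈ 210.58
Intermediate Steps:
W = 344269/8 (W = -1/8*(-344269) = 344269/8 ≈ 43034.)
K(x) = 26*x (K(x) = 13*(2*x) = 26*x)
M(u) = 21/5
s(V, B) = 26*B*V (s(V, B) = (26*V)*B = 26*B*V)
sqrt(W + s(p(-4, -2), M(-3))) = sqrt(344269/8 + 26*(21/5)*12) = sqrt(344269/8 + 6552/5) = sqrt(1773761/40) = sqrt(17737610)/20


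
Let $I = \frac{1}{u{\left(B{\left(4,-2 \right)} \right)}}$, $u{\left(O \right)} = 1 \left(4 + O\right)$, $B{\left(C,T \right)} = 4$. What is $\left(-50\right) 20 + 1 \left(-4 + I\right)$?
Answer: $- \frac{8031}{8} \approx -1003.9$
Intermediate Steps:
$u{\left(O \right)} = 4 + O$
$I = \frac{1}{8}$ ($I = \frac{1}{4 + 4} = \frac{1}{8} \approx 0.125$)
$\left(-50\right) 20 + 1 \left(-4 + I\right) = \left(-50\right) 20 + 1 \left(-4 + \frac{1}{8}\right) = -1000 + 1 \left(- \frac{31}{8}\right) = -1000 - \frac{31}{8} = - \frac{8031}{8}$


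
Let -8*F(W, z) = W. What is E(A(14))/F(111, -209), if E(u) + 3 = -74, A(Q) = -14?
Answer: 616/111 ≈ 5.5495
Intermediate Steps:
E(u) = -77 (E(u) = -3 - 74 = -77)
F(W, z) = -W/8
E(A(14))/F(111, -209) = -77/((-⅛*111)) = -77/(-111/8) = -77*(-8/111) = 616/111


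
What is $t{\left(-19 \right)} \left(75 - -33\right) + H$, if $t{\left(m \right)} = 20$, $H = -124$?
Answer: $2036$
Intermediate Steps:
$t{\left(-19 \right)} \left(75 - -33\right) + H = 20 \left(75 - -33\right) - 124 = 20 \left(75 + 33\right) - 124 = 20 \cdot 108 - 124 = 2160 - 124 = 2036$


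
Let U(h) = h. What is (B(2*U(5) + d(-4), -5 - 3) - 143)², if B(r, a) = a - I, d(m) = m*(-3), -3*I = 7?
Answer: 198916/9 ≈ 22102.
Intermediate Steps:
I = -7/3 (I = -⅓*7 = -7/3 ≈ -2.3333)
d(m) = -3*m
B(r, a) = 7/3 + a (B(r, a) = a - 1*(-7/3) = a + 7/3 = 7/3 + a)
(B(2*U(5) + d(-4), -5 - 3) - 143)² = ((7/3 + (-5 - 3)) - 143)² = ((7/3 - 8) - 143)² = (-17/3 - 143)² = (-446/3)² = 198916/9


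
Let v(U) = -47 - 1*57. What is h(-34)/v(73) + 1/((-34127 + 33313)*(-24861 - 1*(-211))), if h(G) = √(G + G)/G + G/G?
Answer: -5016249/521692600 + I*√17/1768 ≈ -0.0096153 + 0.0023321*I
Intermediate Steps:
h(G) = 1 + √2/√G (h(G) = √(2*G)/G + 1 = (√2*√G)/G + 1 = √2/√G + 1 = 1 + √2/√G)
v(U) = -104 (v(U) = -47 - 57 = -104)
h(-34)/v(73) + 1/((-34127 + 33313)*(-24861 - 1*(-211))) = (1 + √2/√(-34))/(-104) + 1/((-34127 + 33313)*(-24861 - 1*(-211))) = (1 + √2*(-I*√34/34))*(-1/104) + 1/((-814)*(-24861 + 211)) = (1 - I*√17/17)*(-1/104) - 1/814/(-24650) = (-1/104 + I*√17/1768) - 1/814*(-1/24650) = (-1/104 + I*√17/1768) + 1/20065100 = -5016249/521692600 + I*√17/1768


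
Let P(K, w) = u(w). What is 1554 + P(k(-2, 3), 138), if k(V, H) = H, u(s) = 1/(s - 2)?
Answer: 211345/136 ≈ 1554.0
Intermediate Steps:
u(s) = 1/(-2 + s)
P(K, w) = 1/(-2 + w)
1554 + P(k(-2, 3), 138) = 1554 + 1/(-2 + 138) = 1554 + 1/136 = 211345/136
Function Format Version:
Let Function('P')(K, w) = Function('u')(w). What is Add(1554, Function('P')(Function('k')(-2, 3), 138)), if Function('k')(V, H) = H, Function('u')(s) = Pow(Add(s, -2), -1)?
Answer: Rational(211345, 136) ≈ 1554.0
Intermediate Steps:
Function('u')(s) = Pow(Add(-2, s), -1)
Function('P')(K, w) = Pow(Add(-2, w), -1)
Add(1554, Function('P')(Function('k')(-2, 3), 138)) = Add(1554, Pow(Add(-2, 138), -1)) = Add(1554, Pow(136, -1)) = Add(1554, Rational(1, 136)) = Rational(211345, 136)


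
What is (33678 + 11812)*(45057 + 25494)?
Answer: 3209364990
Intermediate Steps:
(33678 + 11812)*(45057 + 25494) = 45490*70551 = 3209364990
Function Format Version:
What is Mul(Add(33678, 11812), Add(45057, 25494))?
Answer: 3209364990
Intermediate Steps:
Mul(Add(33678, 11812), Add(45057, 25494)) = Mul(45490, 70551) = 3209364990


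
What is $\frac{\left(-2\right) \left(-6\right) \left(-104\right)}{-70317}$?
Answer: $\frac{32}{1803} \approx 0.017748$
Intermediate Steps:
$\frac{\left(-2\right) \left(-6\right) \left(-104\right)}{-70317} = 12 \left(-104\right) \left(- \frac{1}{70317}\right) = \left(-1248\right) \left(- \frac{1}{70317}\right) = \frac{32}{1803}$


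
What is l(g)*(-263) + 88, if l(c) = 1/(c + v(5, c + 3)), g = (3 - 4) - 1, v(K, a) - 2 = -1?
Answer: 351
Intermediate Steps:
v(K, a) = 1 (v(K, a) = 2 - 1 = 1)
g = -2 (g = -1 - 1 = -2)
l(c) = 1/(1 + c) (l(c) = 1/(c + 1) = 1/(1 + c))
l(g)*(-263) + 88 = -263/(1 - 2) + 88 = -263/(-1) + 88 = -1*(-263) + 88 = 263 + 88 = 351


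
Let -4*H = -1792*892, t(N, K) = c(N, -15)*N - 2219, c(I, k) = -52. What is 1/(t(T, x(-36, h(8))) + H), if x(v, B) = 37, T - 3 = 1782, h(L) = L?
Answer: 1/304577 ≈ 3.2832e-6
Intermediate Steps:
T = 1785 (T = 3 + 1782 = 1785)
t(N, K) = -2219 - 52*N (t(N, K) = -52*N - 2219 = -2219 - 52*N)
H = 399616 (H = -(-448)*892 = -1/4*(-1598464) = 399616)
1/(t(T, x(-36, h(8))) + H) = 1/((-2219 - 52*1785) + 399616) = 1/((-2219 - 92820) + 399616) = 1/(-95039 + 399616) = 1/304577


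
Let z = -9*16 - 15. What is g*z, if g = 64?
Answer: -10176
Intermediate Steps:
z = -159 (z = -144 - 15 = -159)
g*z = 64*(-159) = -10176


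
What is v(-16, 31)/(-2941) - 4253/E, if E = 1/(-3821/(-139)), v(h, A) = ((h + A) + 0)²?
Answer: -47793378208/408799 ≈ -1.1691e+5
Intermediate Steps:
v(h, A) = (A + h)² (v(h, A) = ((A + h) + 0)² = (A + h)²)
E = 139/3821 (E = 1/(-3821*(-1/139)) = 1/(3821/139) = 139/3821 ≈ 0.036378)
v(-16, 31)/(-2941) - 4253/E = (31 - 16)²/(-2941) - 4253/139/3821 = 15²*(-1/2941) - 4253*3821/139 = 225*(-1/2941) - 16250713/139 = -225/2941 - 16250713/139 = -47793378208/408799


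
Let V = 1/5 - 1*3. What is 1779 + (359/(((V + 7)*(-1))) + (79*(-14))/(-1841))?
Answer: 9356650/5523 ≈ 1694.1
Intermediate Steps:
V = -14/5 (V = ⅕ - 3 = -14/5 ≈ -2.8000)
1779 + (359/(((V + 7)*(-1))) + (79*(-14))/(-1841)) = 1779 + (359/(((-14/5 + 7)*(-1))) + (79*(-14))/(-1841)) = 1779 + (359/(((21/5)*(-1))) - 1106*(-1/1841)) = 1779 + (359/(-21/5) + 158/263) = 1779 + (359*(-5/21) + 158/263) = 1779 + (-1795/21 + 158/263) = 1779 - 468767/5523 = 9356650/5523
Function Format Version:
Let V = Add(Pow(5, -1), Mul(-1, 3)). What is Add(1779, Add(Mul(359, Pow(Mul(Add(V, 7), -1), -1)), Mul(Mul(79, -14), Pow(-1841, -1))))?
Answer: Rational(9356650, 5523) ≈ 1694.1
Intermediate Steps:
V = Rational(-14, 5) (V = Add(Rational(1, 5), -3) = Rational(-14, 5) ≈ -2.8000)
Add(1779, Add(Mul(359, Pow(Mul(Add(V, 7), -1), -1)), Mul(Mul(79, -14), Pow(-1841, -1)))) = Add(1779, Add(Mul(359, Pow(Mul(Add(Rational(-14, 5), 7), -1), -1)), Mul(Mul(79, -14), Pow(-1841, -1)))) = Add(1779, Add(Mul(359, Pow(Mul(Rational(21, 5), -1), -1)), Mul(-1106, Rational(-1, 1841)))) = Add(1779, Add(Mul(359, Pow(Rational(-21, 5), -1)), Rational(158, 263))) = Add(1779, Add(Mul(359, Rational(-5, 21)), Rational(158, 263))) = Add(1779, Add(Rational(-1795, 21), Rational(158, 263))) = Add(1779, Rational(-468767, 5523)) = Rational(9356650, 5523)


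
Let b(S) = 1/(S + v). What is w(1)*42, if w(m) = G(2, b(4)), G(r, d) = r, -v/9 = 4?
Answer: 84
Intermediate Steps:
v = -36 (v = -9*4 = -36)
b(S) = 1/(-36 + S) (b(S) = 1/(S - 36) = 1/(-36 + S))
w(m) = 2
w(1)*42 = 2*42 = 84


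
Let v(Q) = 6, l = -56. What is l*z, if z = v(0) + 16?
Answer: -1232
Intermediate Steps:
z = 22 (z = 6 + 16 = 22)
l*z = -56*22 = -1232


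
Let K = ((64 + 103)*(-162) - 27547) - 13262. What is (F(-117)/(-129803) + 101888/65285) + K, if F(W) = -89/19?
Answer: -10926342399266854/161009588245 ≈ -67862.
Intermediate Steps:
F(W) = -89/19 (F(W) = -89*1/19 = -89/19)
K = -67863 (K = (167*(-162) - 27547) - 13262 = (-27054 - 27547) - 13262 = -54601 - 13262 = -67863)
(F(-117)/(-129803) + 101888/65285) + K = (-89/19/(-129803) + 101888/65285) - 67863 = (-89/19*(-1/129803) + 101888*(1/65285)) - 67863 = (89/2466257 + 101888/65285) - 67863 = 251287803581/161009588245 - 67863 = -10926342399266854/161009588245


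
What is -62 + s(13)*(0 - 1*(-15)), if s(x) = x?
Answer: 133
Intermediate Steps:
-62 + s(13)*(0 - 1*(-15)) = -62 + 13*(0 - 1*(-15)) = -62 + 13*(0 + 15) = -62 + 13*15 = -62 + 195 = 133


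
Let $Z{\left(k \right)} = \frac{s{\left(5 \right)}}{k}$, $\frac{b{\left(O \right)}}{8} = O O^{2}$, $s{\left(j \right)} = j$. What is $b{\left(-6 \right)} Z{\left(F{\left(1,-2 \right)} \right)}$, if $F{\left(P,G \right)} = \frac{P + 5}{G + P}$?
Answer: $1440$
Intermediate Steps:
$b{\left(O \right)} = 8 O^{3}$ ($b{\left(O \right)} = 8 O O^{2} = 8 O^{3}$)
$F{\left(P,G \right)} = \frac{5 + P}{G + P}$
$Z{\left(k \right)} = \frac{5}{k}$
$b{\left(-6 \right)} Z{\left(F{\left(1,-2 \right)} \right)} = 8 \left(-6\right)^{3} \frac{5}{\frac{1}{-2 + 1} \left(5 + 1\right)} = 8 \left(-216\right) \frac{5}{\frac{1}{-1} \cdot 6} = - 1728 \frac{5}{\left(-1\right) 6} = - 1728 \frac{5}{-6} = - 1728 \cdot 5 \left(- \frac{1}{6}\right) = \left(-1728\right) \left(- \frac{5}{6}\right) = 1440$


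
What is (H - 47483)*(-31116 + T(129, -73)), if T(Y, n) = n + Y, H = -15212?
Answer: 1947306700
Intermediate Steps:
T(Y, n) = Y + n
(H - 47483)*(-31116 + T(129, -73)) = (-15212 - 47483)*(-31116 + (129 - 73)) = -62695*(-31116 + 56) = -62695*(-31060) = 1947306700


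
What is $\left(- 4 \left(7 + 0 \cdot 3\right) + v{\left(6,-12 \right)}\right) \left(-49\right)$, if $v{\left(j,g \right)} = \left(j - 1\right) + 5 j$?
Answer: $-343$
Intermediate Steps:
$v{\left(j,g \right)} = -1 + 6 j$ ($v{\left(j,g \right)} = \left(-1 + j\right) + 5 j = -1 + 6 j$)
$\left(- 4 \left(7 + 0 \cdot 3\right) + v{\left(6,-12 \right)}\right) \left(-49\right) = \left(- 4 \left(7 + 0 \cdot 3\right) + \left(-1 + 6 \cdot 6\right)\right) \left(-49\right) = \left(- 4 \left(7 + 0\right) + \left(-1 + 36\right)\right) \left(-49\right) = \left(\left(-4\right) 7 + 35\right) \left(-49\right) = \left(-28 + 35\right) \left(-49\right) = 7 \left(-49\right) = -343$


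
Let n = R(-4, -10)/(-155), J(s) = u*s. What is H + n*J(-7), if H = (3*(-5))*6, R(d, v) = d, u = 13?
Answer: -14314/155 ≈ -92.348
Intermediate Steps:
J(s) = 13*s
n = 4/155 (n = -4/(-155) = -4*(-1/155) = 4/155 ≈ 0.025806)
H = -90 (H = -15*6 = -90)
H + n*J(-7) = -90 + 4*(13*(-7))/155 = -90 + (4/155)*(-91) = -90 - 364/155 = -14314/155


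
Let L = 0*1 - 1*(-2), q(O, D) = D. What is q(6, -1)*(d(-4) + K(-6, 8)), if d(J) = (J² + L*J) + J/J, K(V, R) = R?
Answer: -17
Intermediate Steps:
L = 2 (L = 0 + 2 = 2)
d(J) = 1 + J² + 2*J (d(J) = (J² + 2*J) + J/J = (J² + 2*J) + 1 = 1 + J² + 2*J)
q(6, -1)*(d(-4) + K(-6, 8)) = -((1 + (-4)² + 2*(-4)) + 8) = -((1 + 16 - 8) + 8) = -(9 + 8) = -1*17 = -17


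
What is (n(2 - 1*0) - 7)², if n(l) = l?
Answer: 25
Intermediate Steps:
(n(2 - 1*0) - 7)² = ((2 - 1*0) - 7)² = ((2 + 0) - 7)² = (2 - 7)² = (-5)² = 25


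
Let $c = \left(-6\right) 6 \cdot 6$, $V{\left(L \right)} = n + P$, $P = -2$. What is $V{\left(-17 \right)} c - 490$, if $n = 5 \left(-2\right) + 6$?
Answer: $806$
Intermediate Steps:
$n = -4$ ($n = -10 + 6 = -4$)
$V{\left(L \right)} = -6$ ($V{\left(L \right)} = -4 - 2 = -6$)
$c = -216$ ($c = \left(-36\right) 6 = -216$)
$V{\left(-17 \right)} c - 490 = \left(-6\right) \left(-216\right) - 490 = 1296 - 490 = 806$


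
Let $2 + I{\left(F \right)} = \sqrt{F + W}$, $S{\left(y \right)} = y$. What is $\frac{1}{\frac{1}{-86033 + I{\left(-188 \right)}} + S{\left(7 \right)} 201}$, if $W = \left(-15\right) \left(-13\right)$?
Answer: $\frac{10414643767691}{14653403660089993} + \frac{\sqrt{7}}{14653403660089993} \approx 0.00071073$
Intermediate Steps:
$W = 195$
$I{\left(F \right)} = -2 + \sqrt{195 + F}$ ($I{\left(F \right)} = -2 + \sqrt{F + 195} = -2 + \sqrt{195 + F}$)
$\frac{1}{\frac{1}{-86033 + I{\left(-188 \right)}} + S{\left(7 \right)} 201} = \frac{1}{\frac{1}{-86033 - \left(2 - \sqrt{195 - 188}\right)} + 7 \cdot 201} = \frac{1}{\frac{1}{-86033 - \left(2 - \sqrt{7}\right)} + 1407} = \frac{1}{\frac{1}{-86035 + \sqrt{7}} + 1407} = \frac{1}{1407 + \frac{1}{-86035 + \sqrt{7}}}$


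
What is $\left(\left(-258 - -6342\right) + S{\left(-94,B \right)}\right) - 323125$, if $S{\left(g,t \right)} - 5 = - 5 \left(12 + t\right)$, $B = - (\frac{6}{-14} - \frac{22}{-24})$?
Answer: $- \frac{26635859}{84} \approx -3.1709 \cdot 10^{5}$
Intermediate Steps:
$B = - \frac{41}{84}$ ($B = - (6 \left(- \frac{1}{14}\right) - - \frac{11}{12}) = - (- \frac{3}{7} + \frac{11}{12}) = \left(-1\right) \frac{41}{84} = - \frac{41}{84} \approx -0.4881$)
$S{\left(g,t \right)} = -55 - 5 t$ ($S{\left(g,t \right)} = 5 - 5 \left(12 + t\right) = 5 - \left(60 + 5 t\right) = -55 - 5 t$)
$\left(\left(-258 - -6342\right) + S{\left(-94,B \right)}\right) - 323125 = \left(\left(-258 - -6342\right) - \frac{4415}{84}\right) - 323125 = \left(\left(-258 + 6342\right) + \left(-55 + \frac{205}{84}\right)\right) - 323125 = \left(6084 - \frac{4415}{84}\right) - 323125 = \frac{506641}{84} - 323125 = - \frac{26635859}{84}$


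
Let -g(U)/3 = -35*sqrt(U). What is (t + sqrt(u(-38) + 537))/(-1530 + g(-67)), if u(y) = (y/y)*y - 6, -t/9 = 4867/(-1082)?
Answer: -(43803/1082 + sqrt(493))/(1530 - 105*I*sqrt(67)) ≈ -0.031144 - 0.017495*I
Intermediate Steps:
g(U) = 105*sqrt(U) (g(U) = -(-105)*sqrt(U) = 105*sqrt(U))
t = 43803/1082 (t = -43803/(-1082) = -43803*(-1)/1082 = -9*(-4867/1082) = 43803/1082 ≈ 40.483)
u(y) = -6 + y (u(y) = 1*y - 6 = y - 6 = -6 + y)
(t + sqrt(u(-38) + 537))/(-1530 + g(-67)) = (43803/1082 + sqrt((-6 - 38) + 537))/(-1530 + 105*sqrt(-67)) = (43803/1082 + sqrt(-44 + 537))/(-1530 + 105*(I*sqrt(67))) = (43803/1082 + sqrt(493))/(-1530 + 105*I*sqrt(67))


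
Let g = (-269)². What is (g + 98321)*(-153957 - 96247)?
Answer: -42705319128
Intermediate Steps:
g = 72361
(g + 98321)*(-153957 - 96247) = (72361 + 98321)*(-153957 - 96247) = 170682*(-250204) = -42705319128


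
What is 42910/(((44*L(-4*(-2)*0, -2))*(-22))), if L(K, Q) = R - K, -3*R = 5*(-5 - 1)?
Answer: -4291/968 ≈ -4.4329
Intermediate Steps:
R = 10 (R = -5*(-5 - 1)/3 = -5*(-6)/3 = -⅓*(-30) = 10)
L(K, Q) = 10 - K
42910/(((44*L(-4*(-2)*0, -2))*(-22))) = 42910/(((44*(10 - (-4*(-2))*0))*(-22))) = 42910/(((44*(10 - 8*0))*(-22))) = 42910/(((44*(10 - 1*0))*(-22))) = 42910/(((44*(10 + 0))*(-22))) = 42910/(((44*10)*(-22))) = 42910/((440*(-22))) = 42910/(-9680) = 42910*(-1/9680) = -4291/968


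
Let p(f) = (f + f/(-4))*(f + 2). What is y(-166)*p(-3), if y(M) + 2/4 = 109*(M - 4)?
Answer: -333549/8 ≈ -41694.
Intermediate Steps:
p(f) = 3*f*(2 + f)/4 (p(f) = (f + f*(-1/4))*(2 + f) = (f - f/4)*(2 + f) = (3*f/4)*(2 + f) = 3*f*(2 + f)/4)
y(M) = -873/2 + 109*M (y(M) = -1/2 + 109*(M - 4) = -1/2 + 109*(-4 + M) = -1/2 + (-436 + 109*M) = -873/2 + 109*M)
y(-166)*p(-3) = (-873/2 + 109*(-166))*((3/4)*(-3)*(2 - 3)) = (-873/2 - 18094)*((3/4)*(-3)*(-1)) = -37061/2*9/4 = -333549/8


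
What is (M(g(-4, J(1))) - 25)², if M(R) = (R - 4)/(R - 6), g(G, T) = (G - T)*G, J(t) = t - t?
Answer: 14161/25 ≈ 566.44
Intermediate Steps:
J(t) = 0
g(G, T) = G*(G - T)
M(R) = (-4 + R)/(-6 + R)
(M(g(-4, J(1))) - 25)² = ((-4 - 4*(-4 - 1*0))/(-6 - 4*(-4 - 1*0)) - 25)² = ((-4 - 4*(-4 + 0))/(-6 - 4*(-4 + 0)) - 25)² = ((-4 - 4*(-4))/(-6 - 4*(-4)) - 25)² = ((-4 + 16)/(-6 + 16) - 25)² = (12/10 - 25)² = ((⅒)*12 - 25)² = (6/5 - 25)² = (-119/5)² = 14161/25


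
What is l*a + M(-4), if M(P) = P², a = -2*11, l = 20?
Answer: -424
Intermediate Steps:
a = -22
l*a + M(-4) = 20*(-22) + (-4)² = -440 + 16 = -424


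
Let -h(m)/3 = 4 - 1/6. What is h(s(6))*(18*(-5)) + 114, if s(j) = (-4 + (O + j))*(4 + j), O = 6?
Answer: 1149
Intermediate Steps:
s(j) = (2 + j)*(4 + j) (s(j) = (-4 + (6 + j))*(4 + j) = (2 + j)*(4 + j))
h(m) = -23/2 (h(m) = -3*(4 - 1/6) = -3*(4 - 1*⅙) = -3*(4 - ⅙) = -3*23/6 = -23/2)
h(s(6))*(18*(-5)) + 114 = -207*(-5) + 114 = -23/2*(-90) + 114 = 1035 + 114 = 1149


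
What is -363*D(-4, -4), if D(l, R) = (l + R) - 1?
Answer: 3267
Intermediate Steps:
D(l, R) = -1 + R + l (D(l, R) = (R + l) - 1 = -1 + R + l)
-363*D(-4, -4) = -363*(-1 - 4 - 4) = -363*(-9) = 3267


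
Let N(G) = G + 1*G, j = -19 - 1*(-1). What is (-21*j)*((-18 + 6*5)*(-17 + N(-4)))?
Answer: -113400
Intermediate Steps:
j = -18 (j = -19 + 1 = -18)
N(G) = 2*G (N(G) = G + G = 2*G)
(-21*j)*((-18 + 6*5)*(-17 + N(-4))) = (-21*(-18))*((-18 + 6*5)*(-17 + 2*(-4))) = 378*((-18 + 30)*(-17 - 8)) = 378*(12*(-25)) = 378*(-300) = -113400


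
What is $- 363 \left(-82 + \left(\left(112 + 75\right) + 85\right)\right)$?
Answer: $-68970$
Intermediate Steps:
$- 363 \left(-82 + \left(\left(112 + 75\right) + 85\right)\right) = - 363 \left(-82 + \left(187 + 85\right)\right) = - 363 \left(-82 + 272\right) = \left(-363\right) 190 = -68970$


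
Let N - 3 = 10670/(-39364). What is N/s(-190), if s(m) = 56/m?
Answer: -728935/78728 ≈ -9.2589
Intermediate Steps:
N = 53711/19682 (N = 3 + 10670/(-39364) = 3 + 10670*(-1/39364) = 3 - 5335/19682 = 53711/19682 ≈ 2.7289)
N/s(-190) = 53711/(19682*((56/(-190)))) = 53711/(19682*((56*(-1/190)))) = 53711/(19682*(-28/95)) = (53711/19682)*(-95/28) = -728935/78728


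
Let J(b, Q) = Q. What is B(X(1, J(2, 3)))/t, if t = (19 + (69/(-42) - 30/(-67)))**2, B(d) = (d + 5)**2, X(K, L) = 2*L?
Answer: 106461124/278923401 ≈ 0.38169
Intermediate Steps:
B(d) = (5 + d)**2
t = 278923401/879844 (t = (19 + (69*(-1/42) - 30*(-1/67)))**2 = (19 + (-23/14 + 30/67))**2 = (19 - 1121/938)**2 = (16701/938)**2 = 278923401/879844 ≈ 317.01)
B(X(1, J(2, 3)))/t = (5 + 2*3)**2/(278923401/879844) = (5 + 6)**2*(879844/278923401) = 11**2*(879844/278923401) = 121*(879844/278923401) = 106461124/278923401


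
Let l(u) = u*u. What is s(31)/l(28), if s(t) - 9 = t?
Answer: 5/98 ≈ 0.051020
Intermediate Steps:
s(t) = 9 + t
l(u) = u²
s(31)/l(28) = (9 + 31)/(28²) = 40/784 = 40*(1/784) = 5/98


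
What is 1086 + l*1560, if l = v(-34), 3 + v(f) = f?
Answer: -56634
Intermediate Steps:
v(f) = -3 + f
l = -37 (l = -3 - 34 = -37)
1086 + l*1560 = 1086 - 37*1560 = 1086 - 57720 = -56634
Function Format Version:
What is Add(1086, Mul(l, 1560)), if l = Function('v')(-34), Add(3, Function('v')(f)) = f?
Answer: -56634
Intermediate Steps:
Function('v')(f) = Add(-3, f)
l = -37 (l = Add(-3, -34) = -37)
Add(1086, Mul(l, 1560)) = Add(1086, Mul(-37, 1560)) = Add(1086, -57720) = -56634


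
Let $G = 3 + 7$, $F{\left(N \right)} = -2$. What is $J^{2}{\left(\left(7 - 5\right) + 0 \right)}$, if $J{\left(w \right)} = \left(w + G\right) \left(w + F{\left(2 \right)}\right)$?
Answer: $0$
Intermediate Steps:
$G = 10$
$J{\left(w \right)} = \left(-2 + w\right) \left(10 + w\right)$ ($J{\left(w \right)} = \left(w + 10\right) \left(w - 2\right) = \left(10 + w\right) \left(-2 + w\right) = \left(-2 + w\right) \left(10 + w\right)$)
$J^{2}{\left(\left(7 - 5\right) + 0 \right)} = \left(-20 + \left(\left(7 - 5\right) + 0\right)^{2} + 8 \left(\left(7 - 5\right) + 0\right)\right)^{2} = \left(-20 + \left(2 + 0\right)^{2} + 8 \left(2 + 0\right)\right)^{2} = \left(-20 + 2^{2} + 8 \cdot 2\right)^{2} = \left(-20 + 4 + 16\right)^{2} = 0^{2} = 0$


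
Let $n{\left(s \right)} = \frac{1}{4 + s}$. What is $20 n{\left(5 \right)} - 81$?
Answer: $- \frac{709}{9} \approx -78.778$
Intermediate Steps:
$20 n{\left(5 \right)} - 81 = \frac{20}{4 + 5} - 81 = \frac{20}{9} - 81 = - \frac{709}{9}$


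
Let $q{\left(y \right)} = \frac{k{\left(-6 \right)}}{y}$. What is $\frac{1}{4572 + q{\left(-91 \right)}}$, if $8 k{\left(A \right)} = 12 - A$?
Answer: $\frac{364}{1664199} \approx 0.00021872$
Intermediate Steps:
$k{\left(A \right)} = \frac{3}{2} - \frac{A}{8}$ ($k{\left(A \right)} = \frac{12 - A}{8} = \frac{3}{2} - \frac{A}{8}$)
$q{\left(y \right)} = \frac{9}{4 y}$ ($q{\left(y \right)} = \frac{\frac{3}{2} - - \frac{3}{4}}{y} = \frac{\frac{3}{2} + \frac{3}{4}}{y} = \frac{9}{4 y}$)
$\frac{1}{4572 + q{\left(-91 \right)}} = \frac{1}{4572 + \frac{9}{4 \left(-91\right)}} = \frac{1}{4572 + \frac{9}{4} \left(- \frac{1}{91}\right)} = \frac{1}{4572 - \frac{9}{364}} = \frac{1}{\frac{1664199}{364}} = \frac{364}{1664199}$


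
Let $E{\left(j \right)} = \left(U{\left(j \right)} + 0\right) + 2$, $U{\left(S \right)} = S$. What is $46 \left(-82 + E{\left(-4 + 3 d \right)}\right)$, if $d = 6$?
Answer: $-3036$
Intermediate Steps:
$E{\left(j \right)} = 2 + j$ ($E{\left(j \right)} = \left(j + 0\right) + 2 = j + 2 = 2 + j$)
$46 \left(-82 + E{\left(-4 + 3 d \right)}\right) = 46 \left(-82 + \left(2 + \left(-4 + 3 \cdot 6\right)\right)\right) = 46 \left(-82 + \left(2 + \left(-4 + 18\right)\right)\right) = 46 \left(-82 + \left(2 + 14\right)\right) = 46 \left(-82 + 16\right) = 46 \left(-66\right) = -3036$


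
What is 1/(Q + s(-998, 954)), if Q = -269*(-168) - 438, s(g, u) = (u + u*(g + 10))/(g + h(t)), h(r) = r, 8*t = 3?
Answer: 7981/364714458 ≈ 2.1883e-5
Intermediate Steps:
t = 3/8 (t = (1/8)*3 = 3/8 ≈ 0.37500)
s(g, u) = (u + u*(10 + g))/(3/8 + g) (s(g, u) = (u + u*(g + 10))/(g + 3/8) = (u + u*(10 + g))/(3/8 + g))
Q = 44754 (Q = 45192 - 438 = 44754)
1/(Q + s(-998, 954)) = 1/(44754 + 8*954*(11 - 998)/(3 + 8*(-998))) = 1/(44754 + 8*954*(-987)/(3 - 7984)) = 1/(44754 + 8*954*(-987)/(-7981)) = 1/(44754 + 8*954*(-1/7981)*(-987)) = 1/(44754 + 7532784/7981) = 1/(364714458/7981) = 7981/364714458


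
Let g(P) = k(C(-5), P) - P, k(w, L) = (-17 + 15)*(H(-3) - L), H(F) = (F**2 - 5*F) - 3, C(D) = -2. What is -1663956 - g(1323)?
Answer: -1665237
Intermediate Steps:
H(F) = -3 + F**2 - 5*F
k(w, L) = -42 + 2*L (k(w, L) = (-17 + 15)*((-3 + (-3)**2 - 5*(-3)) - L) = -2*((-3 + 9 + 15) - L) = -2*(21 - L) = -42 + 2*L)
g(P) = -42 + P (g(P) = (-42 + 2*P) - P = -42 + P)
-1663956 - g(1323) = -1663956 - (-42 + 1323) = -1663956 - 1*1281 = -1663956 - 1281 = -1665237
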